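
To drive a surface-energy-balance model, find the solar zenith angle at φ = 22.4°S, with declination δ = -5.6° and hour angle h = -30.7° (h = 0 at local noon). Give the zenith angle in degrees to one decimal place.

cos θ_z = sin φ sin δ + cos φ cos δ cos h = 0.037186 + 0.791179 = 0.828365.
θ_z = arccos(0.828365) = 34.1°.

θ_z = 34.1°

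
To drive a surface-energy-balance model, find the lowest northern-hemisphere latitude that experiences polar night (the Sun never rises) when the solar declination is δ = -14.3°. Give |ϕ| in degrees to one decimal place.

Polar night requires cos h₀ = −tan ϕ tan δ ≥ 1, i.e. tan ϕ tan δ ≤ −1.
The boundary is |tan ϕ| · |tan δ| = 1, so |ϕ| = 90° − |δ| = 90° − 14.3° = 75.7° in the northern hemisphere.

|ϕ| = 75.7°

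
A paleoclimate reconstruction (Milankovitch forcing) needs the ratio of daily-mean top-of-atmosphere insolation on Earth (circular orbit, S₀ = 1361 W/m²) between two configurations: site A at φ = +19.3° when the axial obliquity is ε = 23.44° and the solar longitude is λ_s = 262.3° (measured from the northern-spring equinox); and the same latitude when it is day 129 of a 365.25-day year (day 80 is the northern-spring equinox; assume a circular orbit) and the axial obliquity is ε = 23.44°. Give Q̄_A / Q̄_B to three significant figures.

Q̄_A / Q̄_B ≈ 0.634

— Configuration A (φ=+19.3°):
Solar declination: sin δ = sin ε · sin λ_s = sin 23.44° × sin 262.3° = -0.39420, so δ = -23.216°.
cos H₀ = −tan(+19.3°) tan(-23.216°) = 0.1502, H₀ = 1.4200 rad.
Bracket: H₀ sin φ sin δ + cos φ cos δ sin H₀ = 1.4200×0.33051×-0.39420 + 0.94380×0.91902×0.98865 = -0.185008 + 0.857526 = 0.672518.
Q̄ = (S₀/π) × [bracket] = (1361/π) × 0.672518 = 291.35 W/m².
— Configuration B (φ=+19.3°):
Solar longitude: λ_s = 360° × (129 − 80)/365.25 = 48.296°.
sin δ = sin 23.44° × sin 48.296° = 0.29698, so δ = +17.277°.
cos H₀ = −tan(+19.3°) tan(+17.277°) = -0.1089, H₀ = 1.6799 rad.
Bracket: H₀ sin φ sin δ + cos φ cos δ sin H₀ = 1.6799×0.33051×0.29698 + 0.94380×0.95488×0.99405 = 0.164890 + 0.895854 = 1.060744.
Q̄ = (S₀/π) × [bracket] = (1361/π) × 1.060744 = 459.54 W/m².
Ratio Q̄_A / Q̄_B = 291.35 / 459.54 = 0.6340.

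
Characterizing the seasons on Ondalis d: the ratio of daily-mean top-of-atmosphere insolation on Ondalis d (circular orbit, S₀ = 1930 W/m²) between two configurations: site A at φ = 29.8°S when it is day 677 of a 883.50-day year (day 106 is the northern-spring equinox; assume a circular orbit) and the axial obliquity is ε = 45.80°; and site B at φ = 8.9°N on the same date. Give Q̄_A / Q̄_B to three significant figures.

— Configuration A (φ=-29.8°):
Solar longitude: λ_s = 360° × (677 − 106)/883.50 = 232.666°.
sin δ = sin 45.80° × sin 232.666° = -0.57002, so δ = -34.752°.
cos H₀ = −tan(-29.8°) tan(-34.752°) = -0.3973, H₀ = 1.9794 rad.
Bracket: H₀ sin φ sin δ + cos φ cos δ sin H₀ = 1.9794×-0.49697×-0.57002 + 0.86777×0.82163×0.91768 = 0.560730 + 0.654293 = 1.215023.
Q̄ = (S₀/π) × [bracket] = (1930/π) × 1.215023 = 746.43 W/m².
— Configuration B (φ=+8.9°):
cos H₀ = −tan(+8.9°) tan(-34.752°) = 0.1086, H₀ = 1.4619 rad.
Bracket: H₀ sin φ sin δ + cos φ cos δ sin H₀ = 1.4619×0.15471×-0.57002 + 0.98796×0.82163×0.99408 = -0.128922 + 0.806932 = 0.678010.
Q̄ = (S₀/π) × [bracket] = (1930/π) × 0.678010 = 416.53 W/m².
Ratio Q̄_A / Q̄_B = 746.43 / 416.53 = 1.792.

Q̄_A / Q̄_B ≈ 1.79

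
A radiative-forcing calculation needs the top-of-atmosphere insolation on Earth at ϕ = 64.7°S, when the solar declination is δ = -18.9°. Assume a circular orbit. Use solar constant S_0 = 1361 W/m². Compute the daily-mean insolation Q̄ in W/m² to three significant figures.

Q̄ ≈ 423 W/m²

cos h₀ = −tan(-64.7°) tan(-18.900°) = -0.7243, h₀ = 2.3808 rad.
Bracket: h₀ sin ϕ sin δ + cos ϕ cos δ sin h₀ = 2.3808×-0.90408×-0.32392 + 0.42736×0.94609×0.68948 = 0.697216 + 0.278771 = 0.975987.
Q̄ = (S_0/π) × [bracket] = (1361/π) × 0.975987 = 422.8 W/m².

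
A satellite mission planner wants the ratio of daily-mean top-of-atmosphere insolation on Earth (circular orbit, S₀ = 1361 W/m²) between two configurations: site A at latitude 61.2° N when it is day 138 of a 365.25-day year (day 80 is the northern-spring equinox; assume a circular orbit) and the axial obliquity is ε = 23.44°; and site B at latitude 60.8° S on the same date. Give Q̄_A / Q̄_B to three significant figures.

— Configuration A (φ=+61.2°):
Solar longitude: λ_s = 360° × (138 − 80)/365.25 = 57.166°.
sin δ = sin 23.44° × sin 57.166° = 0.33424, so δ = +19.526°.
cos H₀ = −tan(+61.2°) tan(+19.526°) = -0.6451, H₀ = 2.2719 rad.
Bracket: H₀ sin φ sin δ + cos φ cos δ sin H₀ = 2.2719×0.87631×0.33424 + 0.48175×0.94249×0.76411 = 0.665435 + 0.346940 = 1.012375.
Q̄ = (S₀/π) × [bracket] = (1361/π) × 1.012375 = 438.58 W/m².
— Configuration B (φ=-60.8°):
cos H₀ = −tan(-60.8°) tan(+19.526°) = 0.6345, H₀ = 0.8834 rad.
Bracket: H₀ sin φ sin δ + cos φ cos δ sin H₀ = 0.8834×-0.87292×0.33424 + 0.48786×0.94249×0.77288 = -0.257745 + 0.355373 = 0.097628.
Q̄ = (S₀/π) × [bracket] = (1361/π) × 0.097628 = 42.294 W/m².
Ratio Q̄_A / Q̄_B = 438.58 / 42.294 = 10.37.

Q̄_A / Q̄_B ≈ 10.4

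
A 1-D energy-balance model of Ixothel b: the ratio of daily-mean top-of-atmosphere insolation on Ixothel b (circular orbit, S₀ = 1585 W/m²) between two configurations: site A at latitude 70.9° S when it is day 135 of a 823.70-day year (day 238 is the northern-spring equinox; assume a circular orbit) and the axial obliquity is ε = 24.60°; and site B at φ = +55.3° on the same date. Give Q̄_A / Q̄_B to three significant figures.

Q̄_A / Q̄_B ≈ 4.05

— Configuration A (φ=-70.9°):
Solar longitude: λ_s = 360° × (135 − 238)/823.70 = -45.016°, i.e. -45.016° + 360° = 314.984°.
sin δ = sin 24.60° × sin 314.984° = -0.29444, so δ = -17.124°.
cos H₀ = −tan(-70.9°) tan(-17.124°) = -0.8897, H₀ = 2.6676 rad.
Bracket: H₀ sin φ sin δ + cos φ cos δ sin H₀ = 2.6676×-0.94495×-0.29444 + 0.32722×0.95567×0.45648 = 0.742209 + 0.142748 = 0.884957.
Q̄ = (S₀/π) × [bracket] = (1585/π) × 0.884957 = 446.48 W/m².
— Configuration B (φ=+55.3°):
cos H₀ = −tan(+55.3°) tan(-17.124°) = 0.4449, H₀ = 1.1097 rad.
Bracket: H₀ sin φ sin δ + cos φ cos δ sin H₀ = 1.1097×0.82214×-0.29444 + 0.56928×0.95567×0.89556 = -0.268626 + 0.487224 = 0.218598.
Q̄ = (S₀/π) × [bracket] = (1585/π) × 0.218598 = 110.29 W/m².
Ratio Q̄_A / Q̄_B = 446.48 / 110.29 = 4.048.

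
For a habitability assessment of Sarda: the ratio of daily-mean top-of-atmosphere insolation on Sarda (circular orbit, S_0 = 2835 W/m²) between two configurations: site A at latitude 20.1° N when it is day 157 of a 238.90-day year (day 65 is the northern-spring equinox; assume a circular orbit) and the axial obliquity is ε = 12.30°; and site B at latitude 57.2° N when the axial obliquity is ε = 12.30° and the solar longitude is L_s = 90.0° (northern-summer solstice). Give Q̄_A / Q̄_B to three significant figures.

Q̄_A / Q̄_B ≈ 1.20

— Configuration A (ϕ=+20.1°):
Solar longitude: L_s = 360° × (157 − 65)/238.90 = 138.635°.
sin δ = sin 12.30° × sin 138.635° = 0.14078, so δ = +8.093°.
cos h₀ = −tan(+20.1°) tan(+8.093°) = -0.0520, h₀ = 1.6229 rad.
Bracket: h₀ sin ϕ sin δ + cos ϕ cos δ sin h₀ = 1.6229×0.34366×0.14078 + 0.93909×0.99004×0.99865 = 0.078517 + 0.928482 = 1.006999.
Q̄ = (S_0/π) × [bracket] = (2835/π) × 1.006999 = 908.72 W/m².
— Configuration B (ϕ=+57.2°):
Solar declination: sin δ = sin ε · sin L_s = sin 12.30° × sin 90.0° = 0.21303, so δ = +12.300°.
cos h₀ = −tan(+57.2°) tan(+12.300°) = -0.3383, h₀ = 1.9159 rad.
Bracket: h₀ sin ϕ sin δ + cos ϕ cos δ sin h₀ = 1.9159×0.84057×0.21303 + 0.54171×0.97705×0.94103 = 0.343074 + 0.498066 = 0.841140.
Q̄ = (S_0/π) × [bracket] = (2835/π) × 0.841140 = 759.05 W/m².
Ratio Q̄_A / Q̄_B = 908.72 / 759.05 = 1.197.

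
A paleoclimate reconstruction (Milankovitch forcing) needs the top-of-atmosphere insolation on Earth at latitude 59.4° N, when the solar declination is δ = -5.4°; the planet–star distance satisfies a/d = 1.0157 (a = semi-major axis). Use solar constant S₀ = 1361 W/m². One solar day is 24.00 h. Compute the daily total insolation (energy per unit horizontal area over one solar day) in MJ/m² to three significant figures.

14.9 MJ/m²

cos H₀ = −tan(+59.4°) tan(-5.400°) = 0.1598, H₀ = 1.4103 rad.
Bracket: H₀ sin φ sin δ + cos φ cos δ sin H₀ = 1.4103×0.86074×-0.09411 + 0.50904×0.99556×0.98714 = -0.114240 + 0.500263 = 0.386023.
Inverse-square distance factor (a/d)² = 1.0157² = 1.031646.
Q̄ = (S₀/π) × 1.031646 × [bracket] = (1361/π) × 1.031646 × 0.386023 = 172.53 W/m².
Daily total = Q̄ × 24.00 h × 3600 s/h = 172.53 × 24.00 × 3600 / 10⁶ = 14.91 MJ/m².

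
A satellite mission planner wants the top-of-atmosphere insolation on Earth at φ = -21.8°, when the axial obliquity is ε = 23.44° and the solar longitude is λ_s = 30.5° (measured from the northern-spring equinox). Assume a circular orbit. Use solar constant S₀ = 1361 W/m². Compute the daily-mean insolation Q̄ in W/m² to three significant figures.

Q̄ ≈ 344 W/m²

Solar declination: sin δ = sin ε · sin λ_s = sin 23.44° × sin 30.5° = 0.20189, so δ = +11.648°.
cos H₀ = −tan(-21.8°) tan(+11.648°) = 0.0824, H₀ = 1.4883 rad.
Bracket: H₀ sin φ sin δ + cos φ cos δ sin H₀ = 1.4883×-0.37137×0.20189 + 0.92849×0.97941×0.99660 = -0.111587 + 0.906281 = 0.794694.
Q̄ = (S₀/π) × [bracket] = (1361/π) × 0.794694 = 344.3 W/m².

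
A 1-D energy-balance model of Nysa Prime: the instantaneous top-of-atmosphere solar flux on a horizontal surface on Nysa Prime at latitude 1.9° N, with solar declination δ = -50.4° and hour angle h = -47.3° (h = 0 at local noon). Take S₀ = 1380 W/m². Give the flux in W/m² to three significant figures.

cos θ_z = sin φ sin δ + cos φ cos δ cos h = -0.025547 + 0.432038 = 0.406491.
Flux = S₀ · cos θ_z = 1380 × 0.406491 = 561.0 W/m².

561 W/m²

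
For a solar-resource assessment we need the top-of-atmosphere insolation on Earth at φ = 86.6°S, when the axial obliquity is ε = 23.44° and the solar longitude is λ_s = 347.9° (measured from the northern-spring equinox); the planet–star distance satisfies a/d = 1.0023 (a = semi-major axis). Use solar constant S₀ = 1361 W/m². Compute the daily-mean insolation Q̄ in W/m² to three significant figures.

Q̄ ≈ 114 W/m²

Solar declination: sin δ = sin ε · sin λ_s = sin 23.44° × sin 347.9° = -0.08338, so δ = -4.783°.
cos H₀ = −tan(-86.6°) tan(-4.783°) = -1.4084 ≤ −1 ⇒ polar day, H₀ = π.
Bracket: H₀ sin φ sin δ + cos φ cos δ sin H₀ = 3.1416×-0.99824×-0.08338 + 0.05931×0.99652×0.00000 = 0.261486 + 0.000000 = 0.261486.
Inverse-square distance factor (a/d)² = 1.0023² = 1.004605.
Q̄ = (S₀/π) × 1.004605 × [bracket] = (1361/π) × 1.004605 × 0.261486 = 113.8 W/m².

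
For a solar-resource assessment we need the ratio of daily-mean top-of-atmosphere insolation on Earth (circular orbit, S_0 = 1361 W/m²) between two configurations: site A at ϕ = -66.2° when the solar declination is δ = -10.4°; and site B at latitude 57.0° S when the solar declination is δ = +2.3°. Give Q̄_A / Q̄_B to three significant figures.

Q̄_A / Q̄_B ≈ 1.40

— Configuration A (ϕ=-66.2°):
cos h₀ = −tan(-66.2°) tan(-10.400°) = -0.4161, h₀ = 2.0000 rad.
Bracket: h₀ sin ϕ sin δ + cos ϕ cos δ sin h₀ = 2.0000×-0.91496×-0.18052 + 0.40355×0.98357×0.90931 = 0.330337 + 0.360923 = 0.691260.
Q̄ = (S_0/π) × [bracket] = (1361/π) × 0.691260 = 299.47 W/m².
— Configuration B (ϕ=-57.0°):
cos h₀ = −tan(-57.0°) tan(+2.300°) = 0.0618, h₀ = 1.5089 rad.
Bracket: h₀ sin ϕ sin δ + cos ϕ cos δ sin h₀ = 1.5089×-0.83867×0.04013 + 0.54464×0.99919×0.99809 = -0.050783 + 0.543159 = 0.492376.
Q̄ = (S_0/π) × [bracket] = (1361/π) × 0.492376 = 213.31 W/m².
Ratio Q̄_A / Q̄_B = 299.47 / 213.31 = 1.404.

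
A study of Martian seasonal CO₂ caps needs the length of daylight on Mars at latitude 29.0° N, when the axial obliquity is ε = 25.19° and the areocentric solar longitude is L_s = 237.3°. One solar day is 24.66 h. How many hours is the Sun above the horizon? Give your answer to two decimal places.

10.65 h

sin δ = sin 25.19° × sin 237.3° = -0.35816, so δ = -20.988°.
cos h₀ = −tan ϕ · tan δ = −tan(+29.0°) × tan(-20.988°) = 0.2126, so h₀ = 1.3565 rad = 77.72°.
Daylight = 2h₀/(2π) × 24.66 h = (1.3565/π) × 24.66 = 10.65 h.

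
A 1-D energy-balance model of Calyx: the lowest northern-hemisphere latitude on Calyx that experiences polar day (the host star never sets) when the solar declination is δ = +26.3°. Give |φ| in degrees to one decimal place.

Polar day requires cos H₀ = −tan φ tan δ ≤ −1, i.e. tan φ tan δ ≥ 1.
The boundary is |tan φ| · |tan δ| = 1, so |φ| = 90° − |δ| = 90° − 26.3° = 63.7° in the northern hemisphere.

|φ| = 63.7°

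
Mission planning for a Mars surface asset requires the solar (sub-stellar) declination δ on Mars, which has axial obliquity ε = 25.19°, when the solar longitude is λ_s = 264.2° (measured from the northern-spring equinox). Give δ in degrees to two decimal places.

sin δ = sin ε · sin λ_s = sin 25.19° × sin 264.2° = -0.423442.
δ = arcsin(-0.423442) = -25.05°.

δ = -25.05°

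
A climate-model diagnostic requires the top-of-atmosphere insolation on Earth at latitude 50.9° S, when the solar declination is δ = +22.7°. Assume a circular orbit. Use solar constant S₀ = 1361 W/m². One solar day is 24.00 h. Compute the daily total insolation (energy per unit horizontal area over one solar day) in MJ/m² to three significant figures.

7.12 MJ/m²

cos H₀ = −tan(-50.9°) tan(+22.700°) = 0.5147, H₀ = 1.0301 rad.
Bracket: H₀ sin φ sin δ + cos φ cos δ sin H₀ = 1.0301×-0.77605×0.38591 + 0.63068×0.92254×0.85735 = -0.308500 + 0.498830 = 0.190330.
Q̄ = (S₀/π) × [bracket] = (1361/π) × 0.190330 = 82.455 W/m².
Daily total = Q̄ × 24.00 h × 3600 s/h = 82.455 × 24.00 × 3600 / 10⁶ = 7.124 MJ/m².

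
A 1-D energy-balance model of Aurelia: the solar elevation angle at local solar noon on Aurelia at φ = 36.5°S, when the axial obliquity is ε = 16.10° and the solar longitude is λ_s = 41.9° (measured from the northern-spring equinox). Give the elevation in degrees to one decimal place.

42.8°

Solar declination: sin δ = sin ε · sin λ_s = sin 16.10° × sin 41.9° = 0.18520, so δ = +10.673°.
At local noon the hour angle is zero, so the zenith angle equals |φ − δ| = |-36.5° − (+10.673°)| = 47.173°.
Elevation = 90° − 47.173° = 42.8°.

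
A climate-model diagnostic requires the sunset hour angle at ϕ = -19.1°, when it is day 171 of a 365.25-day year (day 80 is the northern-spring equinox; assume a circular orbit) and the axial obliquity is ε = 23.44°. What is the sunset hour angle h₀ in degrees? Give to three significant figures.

Solar longitude: L_s = 360° × (171 − 80)/365.25 = 89.692°.
sin δ = sin 23.44° × sin 89.692° = 0.39778, so δ = +23.440°.
cos h₀ = −tan ϕ · tan δ = −tan(-19.1°) × tan(+23.440°) = 0.1501, so h₀ = 1.4201 rad = 81.37°.

h₀ = 81.4°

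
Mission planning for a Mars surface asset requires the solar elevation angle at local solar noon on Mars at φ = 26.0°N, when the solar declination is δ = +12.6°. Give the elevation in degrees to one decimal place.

At local noon the hour angle is zero, so the zenith angle equals |φ − δ| = |+26.0° − (+12.600°)| = 13.400°.
Elevation = 90° − 13.400° = 76.6°.

76.6°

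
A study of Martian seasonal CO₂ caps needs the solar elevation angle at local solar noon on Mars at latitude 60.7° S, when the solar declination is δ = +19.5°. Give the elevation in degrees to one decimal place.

At local noon the hour angle is zero, so the zenith angle equals |φ − δ| = |-60.7° − (+19.500°)| = 80.200°.
Elevation = 90° − 80.200° = 9.8°.

9.8°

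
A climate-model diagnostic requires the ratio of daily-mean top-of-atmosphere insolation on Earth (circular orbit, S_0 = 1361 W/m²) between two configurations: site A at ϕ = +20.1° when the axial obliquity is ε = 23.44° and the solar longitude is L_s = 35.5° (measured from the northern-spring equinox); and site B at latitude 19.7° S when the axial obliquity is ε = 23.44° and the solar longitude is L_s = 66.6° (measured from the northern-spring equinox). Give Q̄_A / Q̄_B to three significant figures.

— Configuration A (ϕ=+20.1°):
Solar declination: sin δ = sin ε · sin L_s = sin 23.44° × sin 35.5° = 0.23100, so δ = +13.356°.
cos h₀ = −tan(+20.1°) tan(+13.356°) = -0.0869, h₀ = 1.6578 rad.
Bracket: h₀ sin ϕ sin δ + cos ϕ cos δ sin h₀ = 1.6578×0.34366×0.23100 + 0.93909×0.97295×0.99622 = 0.131605 + 0.910234 = 1.041839.
Q̄ = (S_0/π) × [bracket] = (1361/π) × 1.041839 = 451.35 W/m².
— Configuration B (ϕ=-19.7°):
Solar declination: sin δ = sin ε · sin L_s = sin 23.44° × sin 66.6° = 0.36507, so δ = +21.412°.
cos h₀ = −tan(-19.7°) tan(+21.412°) = 0.1404, h₀ = 1.4299 rad.
Bracket: h₀ sin ϕ sin δ + cos ϕ cos δ sin h₀ = 1.4299×-0.33710×0.36507 + 0.94147×0.93098×0.99009 = -0.175971 + 0.867804 = 0.691833.
Q̄ = (S_0/π) × [bracket] = (1361/π) × 0.691833 = 299.72 W/m².
Ratio Q̄_A / Q̄_B = 451.35 / 299.72 = 1.506.

Q̄_A / Q̄_B ≈ 1.51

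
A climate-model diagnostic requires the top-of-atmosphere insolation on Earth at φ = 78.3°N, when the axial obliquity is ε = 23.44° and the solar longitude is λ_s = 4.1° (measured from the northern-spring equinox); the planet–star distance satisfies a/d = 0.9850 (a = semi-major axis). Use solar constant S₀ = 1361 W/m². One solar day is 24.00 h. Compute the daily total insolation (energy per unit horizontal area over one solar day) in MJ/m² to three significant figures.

Solar declination: sin δ = sin ε · sin λ_s = sin 23.44° × sin 4.1° = 0.02844, so δ = +1.630°.
cos H₀ = −tan(+78.3°) tan(+1.630°) = -0.1374, H₀ = 1.7086 rad.
Bracket: H₀ sin φ sin δ + cos φ cos δ sin H₀ = 1.7086×0.97922×0.02844 + 0.20279×0.99960×0.99052 = 0.047583 + 0.200787 = 0.248370.
Inverse-square distance factor (a/d)² = 0.9850² = 0.970225.
Q̄ = (S₀/π) × 0.970225 × [bracket] = (1361/π) × 0.970225 × 0.248370 = 104.40 W/m².
Daily total = Q̄ × 24.00 h × 3600 s/h = 104.40 × 24.00 × 3600 / 10⁶ = 9.020 MJ/m².

9.02 MJ/m²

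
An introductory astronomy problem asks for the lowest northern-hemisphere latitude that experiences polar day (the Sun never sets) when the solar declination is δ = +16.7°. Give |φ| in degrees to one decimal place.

Polar day requires cos H₀ = −tan φ tan δ ≤ −1, i.e. tan φ tan δ ≥ 1.
The boundary is |tan φ| · |tan δ| = 1, so |φ| = 90° − |δ| = 90° − 16.7° = 73.3° in the northern hemisphere.

|φ| = 73.3°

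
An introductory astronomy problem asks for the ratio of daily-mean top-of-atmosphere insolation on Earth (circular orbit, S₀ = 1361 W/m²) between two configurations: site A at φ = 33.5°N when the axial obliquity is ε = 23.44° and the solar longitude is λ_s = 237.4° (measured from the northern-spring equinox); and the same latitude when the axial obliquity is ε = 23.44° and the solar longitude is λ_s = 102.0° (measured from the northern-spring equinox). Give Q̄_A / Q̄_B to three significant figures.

— Configuration A (φ=+33.5°):
Solar declination: sin δ = sin ε · sin λ_s = sin 23.44° × sin 237.4° = -0.33512, so δ = -19.580°.
cos H₀ = −tan(+33.5°) tan(-19.580°) = 0.2354, H₀ = 1.3331 rad.
Bracket: H₀ sin φ sin δ + cos φ cos δ sin H₀ = 1.3331×0.55194×-0.33512 + 0.83389×0.94218×0.97189 = -0.246578 + 0.763589 = 0.517011.
Q̄ = (S₀/π) × [bracket] = (1361/π) × 0.517011 = 223.98 W/m².
— Configuration B (φ=+33.5°):
Solar declination: sin δ = sin ε · sin λ_s = sin 23.44° × sin 102.0° = 0.38910, so δ = +22.898°.
cos H₀ = −tan(+33.5°) tan(+22.898°) = -0.2796, H₀ = 1.8541 rad.
Bracket: H₀ sin φ sin δ + cos φ cos δ sin H₀ = 1.8541×0.55194×0.38910 + 0.83389×0.92120×0.96013 = 0.398186 + 0.737552 = 1.135738.
Q̄ = (S₀/π) × [bracket] = (1361/π) × 1.135738 = 492.02 W/m².
Ratio Q̄_A / Q̄_B = 223.98 / 492.02 = 0.4552.

Q̄_A / Q̄_B ≈ 0.455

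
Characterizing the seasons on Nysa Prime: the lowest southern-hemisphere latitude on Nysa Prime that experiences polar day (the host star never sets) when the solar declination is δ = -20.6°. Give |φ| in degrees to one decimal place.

|φ| = 69.4°

Polar day requires cos H₀ = −tan φ tan δ ≤ −1, i.e. tan φ tan δ ≥ 1.
The boundary is |tan φ| · |tan δ| = 1, so |φ| = 90° − |δ| = 90° − 20.6° = 69.4° in the southern hemisphere.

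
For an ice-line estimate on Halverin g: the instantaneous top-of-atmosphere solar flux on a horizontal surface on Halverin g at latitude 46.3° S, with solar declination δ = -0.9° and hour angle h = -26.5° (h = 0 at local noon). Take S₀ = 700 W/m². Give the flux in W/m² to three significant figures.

441 W/m²

cos θ_z = sin φ sin δ + cos φ cos δ cos h = 0.011356 + 0.618218 = 0.629574.
Flux = S₀ · cos θ_z = 700 × 0.629574 = 440.7 W/m².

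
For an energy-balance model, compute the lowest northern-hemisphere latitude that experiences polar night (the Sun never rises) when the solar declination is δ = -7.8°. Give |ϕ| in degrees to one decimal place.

Polar night requires cos h₀ = −tan ϕ tan δ ≥ 1, i.e. tan ϕ tan δ ≤ −1.
The boundary is |tan ϕ| · |tan δ| = 1, so |ϕ| = 90° − |δ| = 90° − 7.8° = 82.2° in the northern hemisphere.

|ϕ| = 82.2°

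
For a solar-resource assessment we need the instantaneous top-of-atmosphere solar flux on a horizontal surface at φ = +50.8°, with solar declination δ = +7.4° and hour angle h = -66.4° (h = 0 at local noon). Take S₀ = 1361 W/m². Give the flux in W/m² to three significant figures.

477 W/m²

cos θ_z = sin φ sin δ + cos φ cos δ cos h = 0.099809 + 0.250925 = 0.350734.
Flux = S₀ · cos θ_z = 1361 × 0.350734 = 477.3 W/m².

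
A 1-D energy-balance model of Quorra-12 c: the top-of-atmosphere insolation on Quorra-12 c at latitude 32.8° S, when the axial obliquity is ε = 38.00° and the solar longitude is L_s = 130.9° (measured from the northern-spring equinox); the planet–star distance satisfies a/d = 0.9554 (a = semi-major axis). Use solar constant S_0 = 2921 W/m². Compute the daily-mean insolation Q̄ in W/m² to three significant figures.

Q̄ ≈ 332 W/m²

Solar declination: sin δ = sin ε · sin L_s = sin 38.00° × sin 130.9° = 0.46535, so δ = +27.733°.
cos h₀ = −tan(-32.8°) tan(+27.733°) = 0.3388, h₀ = 1.2251 rad.
Bracket: h₀ sin ϕ sin δ + cos ϕ cos δ sin h₀ = 1.2251×-0.54171×0.46535 + 0.84057×0.88513×0.94085 = -0.308829 + 0.700005 = 0.391176.
Inverse-square distance factor (a/d)² = 0.9554² = 0.912789.
Q̄ = (S_0/π) × 0.912789 × [bracket] = (2921/π) × 0.912789 × 0.391176 = 332.0 W/m².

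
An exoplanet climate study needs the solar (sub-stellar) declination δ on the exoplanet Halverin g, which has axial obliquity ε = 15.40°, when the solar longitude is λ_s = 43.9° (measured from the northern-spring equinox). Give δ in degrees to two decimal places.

sin δ = sin ε · sin λ_s = sin 15.40° × sin 43.9° = 0.184137.
δ = arcsin(0.184137) = +10.61°.

δ = +10.61°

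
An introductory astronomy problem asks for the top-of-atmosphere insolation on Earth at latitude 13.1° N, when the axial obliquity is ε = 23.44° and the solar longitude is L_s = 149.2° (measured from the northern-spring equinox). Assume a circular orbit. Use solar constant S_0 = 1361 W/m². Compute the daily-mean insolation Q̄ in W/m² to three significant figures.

Q̄ ≈ 445 W/m²

Solar declination: sin δ = sin ε · sin L_s = sin 23.44° × sin 149.2° = 0.20368, so δ = +11.753°.
cos h₀ = −tan(+13.1°) tan(+11.753°) = -0.0484, h₀ = 1.6192 rad.
Bracket: h₀ sin ϕ sin δ + cos ϕ cos δ sin h₀ = 1.6192×0.22665×0.20368 + 0.97398×0.97904×0.99883 = 0.074749 + 0.952450 = 1.027199.
Q̄ = (S_0/π) × [bracket] = (1361/π) × 1.027199 = 445.0 W/m².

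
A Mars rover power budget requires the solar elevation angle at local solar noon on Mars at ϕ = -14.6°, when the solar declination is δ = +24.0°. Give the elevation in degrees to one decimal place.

51.4°

At local noon the hour angle is zero, so the zenith angle equals |ϕ − δ| = |-14.6° − (+24.000°)| = 38.600°.
Elevation = 90° − 38.600° = 51.4°.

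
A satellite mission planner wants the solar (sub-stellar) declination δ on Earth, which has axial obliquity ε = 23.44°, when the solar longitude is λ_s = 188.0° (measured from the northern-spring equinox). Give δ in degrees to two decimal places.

sin δ = sin ε · sin λ_s = sin 23.44° × sin 188.0° = -0.055361.
δ = arcsin(-0.055361) = -3.17°.

δ = -3.17°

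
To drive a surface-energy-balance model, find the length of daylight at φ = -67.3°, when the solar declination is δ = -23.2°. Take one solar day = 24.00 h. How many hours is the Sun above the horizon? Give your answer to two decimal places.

Sunrise equation: cos H₀ = −tan φ · tan δ = -1.0246 ≤ −1, so the Sun never sets (polar day) and H₀ = π.
Daylight = 2H₀/(2π) × 24.00 h = (3.1416/π) × 24.00 = 24.00 h.

24.00 h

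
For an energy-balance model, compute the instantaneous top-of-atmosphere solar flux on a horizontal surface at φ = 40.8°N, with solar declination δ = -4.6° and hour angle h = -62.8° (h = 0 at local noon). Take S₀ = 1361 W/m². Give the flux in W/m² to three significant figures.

398 W/m²

cos θ_z = sin φ sin δ + cos φ cos δ cos h = -0.052404 + 0.344906 = 0.292502.
Flux = S₀ · cos θ_z = 1361 × 0.292502 = 398.1 W/m².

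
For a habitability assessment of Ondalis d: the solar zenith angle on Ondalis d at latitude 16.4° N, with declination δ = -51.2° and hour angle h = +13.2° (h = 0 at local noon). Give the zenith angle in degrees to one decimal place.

θ_z = 68.6°

cos θ_z = sin φ sin δ + cos φ cos δ cos h = -0.220039 + 0.585228 = 0.365189.
θ_z = arccos(0.365189) = 68.6°.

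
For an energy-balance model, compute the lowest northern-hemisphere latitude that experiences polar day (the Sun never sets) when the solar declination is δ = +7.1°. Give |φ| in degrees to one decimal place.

Polar day requires cos H₀ = −tan φ tan δ ≤ −1, i.e. tan φ tan δ ≥ 1.
The boundary is |tan φ| · |tan δ| = 1, so |φ| = 90° − |δ| = 90° − 7.1° = 82.9° in the northern hemisphere.

|φ| = 82.9°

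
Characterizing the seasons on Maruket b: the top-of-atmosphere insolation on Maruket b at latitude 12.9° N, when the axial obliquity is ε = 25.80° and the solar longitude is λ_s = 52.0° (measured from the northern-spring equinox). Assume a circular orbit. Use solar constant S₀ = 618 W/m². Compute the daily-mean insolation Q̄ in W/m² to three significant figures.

Q̄ ≈ 204 W/m²

Solar declination: sin δ = sin ε · sin λ_s = sin 25.80° × sin 52.0° = 0.34297, so δ = +20.058°.
cos H₀ = −tan(+12.9°) tan(+20.058°) = -0.0836, H₀ = 1.6545 rad.
Bracket: H₀ sin φ sin δ + cos φ cos δ sin H₀ = 1.6545×0.22325×0.34297 + 0.97476×0.93935×0.99650 = 0.126682 + 0.912436 = 1.039118.
Q̄ = (S₀/π) × [bracket] = (618/π) × 1.039118 = 204.4 W/m².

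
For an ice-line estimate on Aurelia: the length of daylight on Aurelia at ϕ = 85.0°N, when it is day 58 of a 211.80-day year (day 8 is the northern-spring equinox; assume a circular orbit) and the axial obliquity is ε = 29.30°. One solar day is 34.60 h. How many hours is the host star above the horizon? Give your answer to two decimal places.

Solar longitude: L_s = 360° × (58 − 8)/211.80 = 84.986°.
sin δ = sin 29.30° × sin 84.986° = 0.48751, so δ = +29.177°.
Sunrise equation: cos h₀ = −tan ϕ · tan δ = -6.3820 ≤ −1, so the host star never sets (polar day) and h₀ = π.
Daylight = 2h₀/(2π) × 34.60 h = (3.1416/π) × 34.60 = 34.60 h.

34.60 h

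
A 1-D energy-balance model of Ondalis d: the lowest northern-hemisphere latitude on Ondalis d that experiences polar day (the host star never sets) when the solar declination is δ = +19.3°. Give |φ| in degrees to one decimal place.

Polar day requires cos H₀ = −tan φ tan δ ≤ −1, i.e. tan φ tan δ ≥ 1.
The boundary is |tan φ| · |tan δ| = 1, so |φ| = 90° − |δ| = 90° − 19.3° = 70.7° in the northern hemisphere.

|φ| = 70.7°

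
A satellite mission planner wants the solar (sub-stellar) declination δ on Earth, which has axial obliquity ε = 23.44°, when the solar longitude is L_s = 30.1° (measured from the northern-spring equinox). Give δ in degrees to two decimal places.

sin δ = sin ε · sin L_s = sin 23.44° × sin 30.1° = 0.199495.
δ = arcsin(0.199495) = +11.51°.

δ = +11.51°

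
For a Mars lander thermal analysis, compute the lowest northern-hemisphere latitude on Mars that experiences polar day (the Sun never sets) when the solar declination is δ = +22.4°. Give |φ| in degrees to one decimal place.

|φ| = 67.6°

Polar day requires cos H₀ = −tan φ tan δ ≤ −1, i.e. tan φ tan δ ≥ 1.
The boundary is |tan φ| · |tan δ| = 1, so |φ| = 90° − |δ| = 90° − 22.4° = 67.6° in the northern hemisphere.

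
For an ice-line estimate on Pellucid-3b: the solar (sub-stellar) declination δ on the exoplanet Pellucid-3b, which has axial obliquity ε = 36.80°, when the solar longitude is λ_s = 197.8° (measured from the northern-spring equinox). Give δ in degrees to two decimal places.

δ = -10.55°

sin δ = sin ε · sin λ_s = sin 36.80° × sin 197.8° = -0.183119.
δ = arcsin(-0.183119) = -10.55°.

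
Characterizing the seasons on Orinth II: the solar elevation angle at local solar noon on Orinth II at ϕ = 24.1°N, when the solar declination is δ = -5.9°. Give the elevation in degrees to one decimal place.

At local noon the hour angle is zero, so the zenith angle equals |ϕ − δ| = |+24.1° − (-5.900°)| = 30.000°.
Elevation = 90° − 30.000° = 60.0°.

60.0°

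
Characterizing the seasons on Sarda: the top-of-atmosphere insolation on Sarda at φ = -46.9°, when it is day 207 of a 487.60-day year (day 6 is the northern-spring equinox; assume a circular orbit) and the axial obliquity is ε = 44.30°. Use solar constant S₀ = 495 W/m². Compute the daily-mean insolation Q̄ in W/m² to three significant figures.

Solar longitude: λ_s = 360° × (207 − 6)/487.60 = 148.400°.
sin δ = sin 44.30° × sin 148.400° = 0.36596, so δ = +21.466°.
cos H₀ = −tan(-46.9°) tan(+21.466°) = 0.4202, H₀ = 1.1371 rad.
Bracket: H₀ sin φ sin δ + cos φ cos δ sin H₀ = 1.1371×-0.73016×0.36596 + 0.68327×0.93063×0.90742 = -0.303844 + 0.577003 = 0.273159.
Q̄ = (S₀/π) × [bracket] = (495/π) × 0.273159 = 43.04 W/m².

Q̄ ≈ 43.0 W/m²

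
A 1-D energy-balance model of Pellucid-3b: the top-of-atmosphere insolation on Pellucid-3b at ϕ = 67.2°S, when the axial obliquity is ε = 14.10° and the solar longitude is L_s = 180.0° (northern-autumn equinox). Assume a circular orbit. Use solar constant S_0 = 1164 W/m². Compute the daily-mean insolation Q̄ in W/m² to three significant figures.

Q̄ ≈ 144 W/m²

Solar declination: sin δ = sin ε · sin L_s = sin 14.10° × sin 180.0° = 0.00000, so δ = +0.000°.
cos h₀ = −tan(-67.2°) tan(+0.000°) = 0.0000, h₀ = 1.5708 rad.
Bracket: h₀ sin ϕ sin δ + cos ϕ cos δ sin h₀ = 1.5708×-0.92186×0.00000 + 0.38752×1.00000×1.00000 = -0.000000 + 0.387520 = 0.387520.
Q̄ = (S_0/π) × [bracket] = (1164/π) × 0.387520 = 143.6 W/m².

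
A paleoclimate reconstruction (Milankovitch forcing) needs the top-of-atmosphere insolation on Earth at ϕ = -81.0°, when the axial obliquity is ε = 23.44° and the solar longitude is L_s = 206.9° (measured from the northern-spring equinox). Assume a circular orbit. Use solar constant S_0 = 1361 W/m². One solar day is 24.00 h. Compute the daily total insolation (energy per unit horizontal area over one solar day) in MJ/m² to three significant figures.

Solar declination: sin δ = sin ε · sin L_s = sin 23.44° × sin 206.9° = -0.17997, so δ = -10.368°.
cos h₀ = −tan(-81.0°) tan(-10.368°) = -1.1552 ≤ −1 ⇒ polar day, h₀ = π.
Bracket: h₀ sin ϕ sin δ + cos ϕ cos δ sin h₀ = 3.1416×-0.98769×-0.17997 + 0.15643×0.98367×0.00000 = 0.558434 + 0.000000 = 0.558434.
Q̄ = (S_0/π) × [bracket] = (1361/π) × 0.558434 = 241.92 W/m².
Daily total = Q̄ × 24.00 h × 3600 s/h = 241.92 × 24.00 × 3600 / 10⁶ = 20.90 MJ/m².

20.9 MJ/m²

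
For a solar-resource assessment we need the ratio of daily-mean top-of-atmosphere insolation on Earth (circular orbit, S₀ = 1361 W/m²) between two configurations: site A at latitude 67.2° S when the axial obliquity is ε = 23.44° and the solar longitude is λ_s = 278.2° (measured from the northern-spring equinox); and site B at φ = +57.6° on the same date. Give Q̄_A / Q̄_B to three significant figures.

Q̄_A / Q̄_B ≈ 13.0

— Configuration A (φ=-67.2°):
Solar declination: sin δ = sin ε · sin λ_s = sin 23.44° × sin 278.2° = -0.39372, so δ = -23.186°.
cos H₀ = −tan(-67.2°) tan(-23.186°) = -1.0189 ≤ −1 ⇒ polar day, H₀ = π.
Bracket: H₀ sin φ sin δ + cos φ cos δ sin H₀ = 3.1416×-0.92186×-0.39372 + 0.38752×0.91923×0.00000 = 1.140259 + 0.000000 = 1.140259.
Q̄ = (S₀/π) × [bracket] = (1361/π) × 1.140259 = 493.98 W/m².
— Configuration B (φ=+57.6°):
cos H₀ = −tan(+57.6°) tan(-23.186°) = 0.6749, H₀ = 0.8299 rad.
Bracket: H₀ sin φ sin δ + cos φ cos δ sin H₀ = 0.8299×0.84433×-0.39372 + 0.53583×0.91923×0.73789 = -0.275883 + 0.363448 = 0.087565.
Q̄ = (S₀/π) × [bracket] = (1361/π) × 0.087565 = 37.935 W/m².
Ratio Q̄_A / Q̄_B = 493.98 / 37.935 = 13.02.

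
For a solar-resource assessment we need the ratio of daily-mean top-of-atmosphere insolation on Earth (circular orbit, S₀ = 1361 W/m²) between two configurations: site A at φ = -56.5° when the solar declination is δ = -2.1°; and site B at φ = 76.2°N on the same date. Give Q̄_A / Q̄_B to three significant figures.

Q̄_A / Q̄_B ≈ 3.24

— Configuration A (φ=-56.5°):
cos H₀ = −tan(-56.5°) tan(-2.100°) = -0.0554, H₀ = 1.6262 rad.
Bracket: H₀ sin φ sin δ + cos φ cos δ sin H₀ = 1.6262×-0.83389×-0.03664 + 0.55194×0.99933×0.99846 = 0.049686 + 0.550721 = 0.600407.
Q̄ = (S₀/π) × [bracket] = (1361/π) × 0.600407 = 260.11 W/m².
— Configuration B (φ=+76.2°):
cos H₀ = −tan(+76.2°) tan(-2.100°) = 0.1493, H₀ = 1.4209 rad.
Bracket: H₀ sin φ sin δ + cos φ cos δ sin H₀ = 1.4209×0.97113×-0.03664 + 0.23853×0.99933×0.98879 = -0.050559 + 0.235698 = 0.185139.
Q̄ = (S₀/π) × [bracket] = (1361/π) × 0.185139 = 80.206 W/m².
Ratio Q̄_A / Q̄_B = 260.11 / 80.206 = 3.243.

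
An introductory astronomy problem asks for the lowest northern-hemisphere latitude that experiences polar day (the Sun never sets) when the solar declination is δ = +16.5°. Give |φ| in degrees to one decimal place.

Polar day requires cos H₀ = −tan φ tan δ ≤ −1, i.e. tan φ tan δ ≥ 1.
The boundary is |tan φ| · |tan δ| = 1, so |φ| = 90° − |δ| = 90° − 16.5° = 73.5° in the northern hemisphere.

|φ| = 73.5°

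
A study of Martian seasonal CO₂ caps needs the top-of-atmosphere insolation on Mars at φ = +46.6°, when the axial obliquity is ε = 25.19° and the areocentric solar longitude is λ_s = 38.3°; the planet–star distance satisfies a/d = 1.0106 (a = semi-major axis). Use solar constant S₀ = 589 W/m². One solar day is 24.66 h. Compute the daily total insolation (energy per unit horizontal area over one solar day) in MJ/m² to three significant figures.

16.9 MJ/m²

sin δ = sin 25.19° × sin 38.3° = 0.26379, so δ = +15.295°.
cos H₀ = −tan(+46.6°) tan(+15.295°) = -0.2892, H₀ = 1.8642 rad.
Bracket: H₀ sin φ sin δ + cos φ cos δ sin H₀ = 1.8642×0.72657×0.26379 + 0.68709×0.96458×0.95727 = 0.357296 + 0.634434 = 0.991730.
Inverse-square distance factor (a/d)² = 1.0106² = 1.021312.
Q̄ = (S₀/π) × 1.021312 × [bracket] = (589/π) × 1.021312 × 0.991730 = 189.90 W/m².
Daily total = Q̄ × 24.66 h × 3600 s/h = 189.90 × 24.66 × 3600 / 10⁶ = 16.86 MJ/m².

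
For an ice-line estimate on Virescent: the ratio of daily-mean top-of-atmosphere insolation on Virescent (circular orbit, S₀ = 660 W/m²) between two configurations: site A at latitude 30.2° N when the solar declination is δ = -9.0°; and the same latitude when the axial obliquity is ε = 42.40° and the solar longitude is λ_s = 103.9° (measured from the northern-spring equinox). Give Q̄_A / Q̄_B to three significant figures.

— Configuration A (φ=+30.2°):
cos H₀ = −tan(+30.2°) tan(-9.000°) = 0.0922, H₀ = 1.4785 rad.
Bracket: H₀ sin φ sin δ + cos φ cos δ sin H₀ = 1.4785×0.50302×-0.15643 + 0.86427×0.98769×0.99574 = -0.116339 + 0.849994 = 0.733655.
Q̄ = (S₀/π) × [bracket] = (660/π) × 0.733655 = 154.13 W/m².
— Configuration B (φ=+30.2°):
Solar declination: sin δ = sin ε · sin λ_s = sin 42.40° × sin 103.9° = 0.65456, so δ = +40.886°.
cos H₀ = −tan(+30.2°) tan(+40.886°) = -0.5039, H₀ = 2.0989 rad.
Bracket: H₀ sin φ sin δ + cos φ cos δ sin H₀ = 2.0989×0.50302×0.65456 + 0.86427×0.75601×0.86376 = 0.691077 + 0.564378 = 1.255455.
Q̄ = (S₀/π) × [bracket] = (660/π) × 1.255455 = 263.75 W/m².
Ratio Q̄_A / Q̄_B = 154.13 / 263.75 = 0.5844.

Q̄_A / Q̄_B ≈ 0.584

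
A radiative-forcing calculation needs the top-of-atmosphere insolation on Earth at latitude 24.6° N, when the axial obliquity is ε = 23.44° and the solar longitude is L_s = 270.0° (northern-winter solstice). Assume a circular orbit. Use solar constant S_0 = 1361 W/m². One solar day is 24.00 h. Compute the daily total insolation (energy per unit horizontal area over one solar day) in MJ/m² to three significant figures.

Solar declination: sin δ = sin ε · sin L_s = sin 23.44° × sin 270.0° = -0.39779, so δ = -23.440°.
cos h₀ = −tan(+24.6°) tan(-23.440°) = 0.1985, h₀ = 1.3710 rad.
Bracket: h₀ sin ϕ sin δ + cos ϕ cos δ sin h₀ = 1.3710×0.41628×-0.39779 + 0.90924×0.91748×0.98010 = -0.227027 + 0.817609 = 0.590582.
Q̄ = (S_0/π) × [bracket] = (1361/π) × 0.590582 = 255.85 W/m².
Daily total = Q̄ × 24.00 h × 3600 s/h = 255.85 × 24.00 × 3600 / 10⁶ = 22.11 MJ/m².

22.1 MJ/m²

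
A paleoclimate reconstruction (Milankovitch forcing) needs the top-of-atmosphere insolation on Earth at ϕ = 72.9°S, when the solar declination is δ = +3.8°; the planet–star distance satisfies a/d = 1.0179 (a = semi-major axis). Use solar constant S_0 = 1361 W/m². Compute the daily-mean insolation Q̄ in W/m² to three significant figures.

Q̄ ≈ 90.1 W/m²

cos h₀ = −tan(-72.9°) tan(+3.800°) = 0.2159, h₀ = 1.3532 rad.
Bracket: h₀ sin ϕ sin δ + cos ϕ cos δ sin h₀ = 1.3532×-0.95579×0.06627 + 0.29404×0.99780×0.97642 = -0.085712 + 0.286475 = 0.200763.
Inverse-square distance factor (a/d)² = 1.0179² = 1.036120.
Q̄ = (S_0/π) × 1.036120 × [bracket] = (1361/π) × 1.036120 × 0.200763 = 90.12 W/m².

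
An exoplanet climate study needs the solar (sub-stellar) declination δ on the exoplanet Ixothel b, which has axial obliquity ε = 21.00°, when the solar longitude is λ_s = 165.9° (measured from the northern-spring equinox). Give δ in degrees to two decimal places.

δ = +5.01°

sin δ = sin ε · sin λ_s = sin 21.00° × sin 165.9° = 0.087304.
δ = arcsin(0.087304) = +5.01°.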